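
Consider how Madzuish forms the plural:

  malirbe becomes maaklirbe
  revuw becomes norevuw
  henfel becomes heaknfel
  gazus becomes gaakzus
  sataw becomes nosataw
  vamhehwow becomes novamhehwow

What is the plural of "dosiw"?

revuw and gazus both have last vowel 'u' yet inflect differently (norevuw, gaakzus), so the last vowel is not what conditions the rule; the final letter is.
"dosiw" ends in -w. The stems ending in -w (sataw → nosataw, vamhehwow → novamhehwow, revuw → norevuw) add the prefix no-.
So dosiw → nodosiw.

nodosiw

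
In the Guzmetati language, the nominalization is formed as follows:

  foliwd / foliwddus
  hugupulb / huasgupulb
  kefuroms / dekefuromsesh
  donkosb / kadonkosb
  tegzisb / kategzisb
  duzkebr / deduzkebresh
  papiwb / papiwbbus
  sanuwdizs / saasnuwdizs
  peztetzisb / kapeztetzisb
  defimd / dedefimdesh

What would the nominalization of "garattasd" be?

kagarattasd

kefuroms and sanuwdizs both end in -s yet inflect differently (dekefuromsesh, saasnuwdizs), so the final letter is not what conditions the rule; the second-to-last letter is.
"garattasd" has second-to-last letter 's'. The stems whose second-to-last letter is 's' (donkosb → kadonkosb, peztetzisb → kapeztetzisb, tegzisb → kategzisb) add the prefix ka-.
The other patterns: stems whose second-to-last letter is 'b' or 'm' add de- … -esh around the stem; stems whose second-to-last letter is 'l' or 'z' insert -as- after the first vowel; stems whose second-to-last letter is 'w' double the final consonant and add -us.
So garattasd → kagarattasd.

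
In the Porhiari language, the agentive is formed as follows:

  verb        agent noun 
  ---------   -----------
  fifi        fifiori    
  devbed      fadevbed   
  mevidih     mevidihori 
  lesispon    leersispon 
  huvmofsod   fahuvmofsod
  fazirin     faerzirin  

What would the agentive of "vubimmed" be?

lesispon and huvmofsod both have last vowel 'o' yet inflect differently (leersispon, fahuvmofsod), so the last vowel is not what conditions the rule; the final letter is.
"vubimmed" ends in -d. The stems ending in -d (devbed → fadevbed, huvmofsod → fahuvmofsod) add the prefix fa-.
So vubimmed → favubimmed.

favubimmed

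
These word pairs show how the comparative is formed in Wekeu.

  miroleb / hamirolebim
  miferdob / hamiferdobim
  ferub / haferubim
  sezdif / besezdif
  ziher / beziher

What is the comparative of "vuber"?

bevuber

miroleb and ziher both have last vowel 'e' yet inflect differently (hamirolebim, beziher), so the last vowel is not what conditions the rule; the final letter is.
"vuber" ends in -r. The one such stem in the data (ziher → beziher) adds the prefix be-, so the same rule applies.
The other pattern: stems ending in -b add ha- … -im around the stem.
So vuber → bevuber.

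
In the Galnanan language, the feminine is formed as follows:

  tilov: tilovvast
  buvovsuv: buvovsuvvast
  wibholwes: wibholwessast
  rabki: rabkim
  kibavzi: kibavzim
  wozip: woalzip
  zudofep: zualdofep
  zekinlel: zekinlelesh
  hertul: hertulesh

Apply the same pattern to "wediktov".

wediktovvast

rabki and wozip both have last vowel 'i' yet inflect differently (rabkim, woalzip), so the last vowel is not what conditions the rule; the final letter is.
"wediktov" ends in -v. The stems ending in -v (tilov → tilovvast, buvovsuv → buvovsuvvast) double the final consonant and add -ast.
The other patterns: stems ending in -i drop the final letter and add -im; stems ending in -p insert -al- after the first vowel; stems ending in -l add -esh.
So wediktov → wediktovvast.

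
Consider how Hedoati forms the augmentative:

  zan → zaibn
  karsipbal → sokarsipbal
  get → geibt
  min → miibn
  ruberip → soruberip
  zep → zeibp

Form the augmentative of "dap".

daibp

ruberip and zep both end in -p yet inflect differently (soruberip, zeibp), so the final letter is not what conditions the rule; the number of vowels is.
"dap" has 1 vowel. The stems with 1 vowel (get → geibt, zan → zaibn, min → miibn) insert -ib- after the first vowel.
So dap → daibp.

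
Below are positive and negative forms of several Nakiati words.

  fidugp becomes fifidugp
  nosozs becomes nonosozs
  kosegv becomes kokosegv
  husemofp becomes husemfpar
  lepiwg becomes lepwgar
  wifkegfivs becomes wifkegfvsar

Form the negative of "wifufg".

fidugp and husemofp both end in -p yet inflect differently (fifidugp, husemfpar), so the final letter is not what conditions the rule; the second-to-last letter is.
"wifufg" has second-to-last letter 'f'. The one such stem in the data (husemofp → husemfpar) deletes the last vowel and adds -ar (as do wifkegfivs, lepiwg), so the same rule applies.
So wifufg → wiffgar.

wiffgar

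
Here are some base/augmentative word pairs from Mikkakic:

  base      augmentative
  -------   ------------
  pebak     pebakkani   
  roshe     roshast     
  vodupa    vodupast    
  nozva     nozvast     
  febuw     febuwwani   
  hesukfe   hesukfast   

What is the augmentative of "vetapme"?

pebak and vodupa both have last vowel 'a' yet inflect differently (pebakkani, vodupast), so the last vowel is not what conditions the rule; whether the stem ends in a vowel or a consonant is.
"vetapme" ends in a vowel. The stems ending in a vowel (vodupa → vodupast, nozva → nozvast, roshe → roshast) drop the final letter and add -ast.
The other pattern: stems ending in a consonant double the final consonant and add -ani.
So vetapme → vetapmast.

vetapmast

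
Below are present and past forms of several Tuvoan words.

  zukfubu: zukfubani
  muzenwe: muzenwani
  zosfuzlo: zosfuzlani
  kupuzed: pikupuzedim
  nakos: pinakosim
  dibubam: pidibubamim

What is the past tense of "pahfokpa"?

pahfokpani

"pahfokpa" ends in a vowel. The stems ending in a vowel (zukfubu → zukfubani, muzenwe → muzenwani, zosfuzlo → zosfuzlani) drop the final letter and add -ani.
So pahfokpa → pahfokpani.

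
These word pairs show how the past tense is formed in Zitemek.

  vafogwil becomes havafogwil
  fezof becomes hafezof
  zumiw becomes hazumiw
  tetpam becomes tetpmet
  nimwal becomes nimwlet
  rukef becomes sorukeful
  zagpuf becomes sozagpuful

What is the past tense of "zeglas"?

"zeglas" has last vowel 'a'. The stems whose last vowel is 'a' (tetpam → tetpmet, nimwal → nimwlet) delete the last vowel and add -et.
So zeglas → zeglset.

zeglset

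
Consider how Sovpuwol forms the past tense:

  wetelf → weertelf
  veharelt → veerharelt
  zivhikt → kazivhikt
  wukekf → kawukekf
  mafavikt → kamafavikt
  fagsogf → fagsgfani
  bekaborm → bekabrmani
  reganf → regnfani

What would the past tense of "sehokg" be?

kasehokg

"sehokg" has second-to-last letter 'k'. The stems whose second-to-last letter is 'k' (zivhikt → kazivhikt, wukekf → kawukekf, mafavikt → kamafavikt) add the prefix ka-.
The other patterns: stems whose second-to-last letter is 'l' insert -er- after the first vowel; stems whose second-to-last letter is 'g', 'n' or 'r' delete the last vowel and add -ani.
So sehokg → kasehokg.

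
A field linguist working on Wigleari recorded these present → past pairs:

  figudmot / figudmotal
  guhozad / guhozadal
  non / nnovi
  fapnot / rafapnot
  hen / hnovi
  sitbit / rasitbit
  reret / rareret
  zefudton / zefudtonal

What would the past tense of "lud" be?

ldovi

"lud" has 1 vowel. The stems with 1 vowel (hen → hnovi, non → nnovi) delete the last vowel and add -ovi.
The other patterns: stems with 2 vowels add the prefix ra-; stems with 3 vowels add -al.
So lud → ldovi.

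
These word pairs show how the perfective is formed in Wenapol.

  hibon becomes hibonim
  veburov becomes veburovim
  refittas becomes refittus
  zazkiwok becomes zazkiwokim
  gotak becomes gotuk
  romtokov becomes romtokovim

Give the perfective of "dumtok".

dumtokim

zazkiwok and gotak both end in -k yet inflect differently (zazkiwokim, gotuk), so the final letter is not what conditions the rule; the last vowel is.
"dumtok" has last vowel 'o'. The stems whose last vowel is 'o' (zazkiwok → zazkiwokim, hibon → hibonim, veburov → veburovim) add -im.
So dumtok → dumtokim.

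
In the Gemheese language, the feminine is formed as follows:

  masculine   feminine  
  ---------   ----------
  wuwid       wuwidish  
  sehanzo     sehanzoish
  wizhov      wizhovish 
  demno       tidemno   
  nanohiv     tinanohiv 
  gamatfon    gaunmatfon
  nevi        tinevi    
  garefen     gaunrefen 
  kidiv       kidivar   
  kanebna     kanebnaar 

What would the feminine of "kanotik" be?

kanotikar

wizhov and kidiv both end in -v yet inflect differently (wizhovish, kidivar), so the final letter is not what conditions the rule; the first letter is.
"kanotik" begins with k-. The stems beginning with k- (kanebna → kanebnaar, kidiv → kidivar) add -ar.
So kanotik → kanotikar.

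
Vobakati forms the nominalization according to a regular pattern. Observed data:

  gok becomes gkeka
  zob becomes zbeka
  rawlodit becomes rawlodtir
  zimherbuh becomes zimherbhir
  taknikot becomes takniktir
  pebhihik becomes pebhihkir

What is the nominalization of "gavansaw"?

gok and pebhihik both end in -k yet inflect differently (gkeka, pebhihkir), so the final letter is not what conditions the rule; the number of vowels is.
"gavansaw" has 3 vowels. The stems with 3 vowels (rawlodit → rawlodtir, zimherbuh → zimherbhir, taknikot → takniktir) delete the last vowel and add -ir.
The other pattern: stems with 1 vowel delete the last vowel and add -eka.
So gavansaw → gavanswir.

gavanswir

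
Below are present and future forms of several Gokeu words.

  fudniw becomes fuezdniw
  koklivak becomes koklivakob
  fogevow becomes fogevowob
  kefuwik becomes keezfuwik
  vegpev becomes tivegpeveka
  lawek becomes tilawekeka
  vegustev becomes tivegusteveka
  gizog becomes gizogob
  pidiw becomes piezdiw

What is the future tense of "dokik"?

"dokik" has last vowel 'i'. The stems whose last vowel is 'i' (fudniw → fuezdniw, pidiw → piezdiw, kefuwik → keezfuwik) insert -ez- after the first vowel.
The other patterns: stems whose last vowel is 'a' or 'o' add -ob; stems whose last vowel is 'e' add ti- … -eka around the stem.
So dokik → doezkik.

doezkik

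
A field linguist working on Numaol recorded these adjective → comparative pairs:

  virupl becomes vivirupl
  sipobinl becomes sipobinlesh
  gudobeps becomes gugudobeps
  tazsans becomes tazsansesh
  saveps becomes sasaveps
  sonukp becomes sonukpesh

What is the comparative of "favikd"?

gudobeps and tazsans both end in -s yet inflect differently (gugudobeps, tazsansesh), so the final letter is not what conditions the rule; the second-to-last letter is.
"favikd" has second-to-last letter 'k'. The one such stem in the data (sonukp → sonukpesh) adds -esh, so the same rule applies.
The other pattern: stems whose second-to-last letter is 'p' repeat the first consonant+vowel as a prefix.
So favikd → favikdesh.

favikdesh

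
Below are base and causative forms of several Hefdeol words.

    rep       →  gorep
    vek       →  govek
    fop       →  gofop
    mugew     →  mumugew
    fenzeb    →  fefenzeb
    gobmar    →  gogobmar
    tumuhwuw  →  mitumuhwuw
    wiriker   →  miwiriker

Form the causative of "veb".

goveb

"veb" has 1 vowel. The stems with 1 vowel (rep → gorep, vek → govek, fop → gofop) add the prefix go-.
The other patterns: stems with 2 vowels repeat the first consonant+vowel as a prefix; stems with 3 vowels add the prefix mi-.
So veb → goveb.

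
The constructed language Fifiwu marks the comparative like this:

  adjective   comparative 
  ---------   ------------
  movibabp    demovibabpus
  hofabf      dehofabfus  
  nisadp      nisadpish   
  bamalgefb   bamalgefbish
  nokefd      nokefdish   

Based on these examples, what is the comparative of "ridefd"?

ridefdish

movibabp and nisadp both end in -p yet inflect differently (demovibabpus, nisadpish), so the final letter is not what conditions the rule; the second-to-last letter is.
"ridefd" has second-to-last letter 'f'. The stems whose second-to-last letter is 'f' (bamalgefb → bamalgefbish, nokefd → nokefdish) add -ish.
So ridefd → ridefdish.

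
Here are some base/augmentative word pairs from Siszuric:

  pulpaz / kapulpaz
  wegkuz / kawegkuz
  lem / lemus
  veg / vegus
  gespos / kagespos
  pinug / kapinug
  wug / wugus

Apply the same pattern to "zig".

zigus

pinug and veg both end in -g yet inflect differently (kapinug, vegus), so the final letter is not what conditions the rule; the number of vowels is.
"zig" has 1 vowel. The stems with 1 vowel (veg → vegus, lem → lemus, wug → wugus) add -us.
So zig → zigus.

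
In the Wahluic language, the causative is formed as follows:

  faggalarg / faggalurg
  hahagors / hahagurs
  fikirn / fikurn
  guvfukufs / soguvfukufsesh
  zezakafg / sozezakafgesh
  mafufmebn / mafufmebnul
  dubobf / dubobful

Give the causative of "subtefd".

hahagors and guvfukufs both end in -s yet inflect differently (hahagurs, soguvfukufsesh), so the final letter is not what conditions the rule; the second-to-last letter is.
"subtefd" has second-to-last letter 'f'. The stems whose second-to-last letter is 'f' (guvfukufs → soguvfukufsesh, zezakafg → sozezakafgesh) add so- … -esh around the stem.
The other patterns: stems whose second-to-last letter is 'r' change the last vowel to 'u'; stems whose second-to-last letter is 'b' add -ul.
So subtefd → sosubtefdesh.

sosubtefdesh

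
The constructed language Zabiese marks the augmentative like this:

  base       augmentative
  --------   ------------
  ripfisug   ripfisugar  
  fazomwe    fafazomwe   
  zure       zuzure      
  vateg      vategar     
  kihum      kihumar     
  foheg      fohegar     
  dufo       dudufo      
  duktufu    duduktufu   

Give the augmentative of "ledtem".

"ledtem" ends in a consonant. The stems ending in a consonant (kihum → kihumar, vateg → vategar, ripfisug → ripfisugar) add -ar.
So ledtem → ledtemar.

ledtemar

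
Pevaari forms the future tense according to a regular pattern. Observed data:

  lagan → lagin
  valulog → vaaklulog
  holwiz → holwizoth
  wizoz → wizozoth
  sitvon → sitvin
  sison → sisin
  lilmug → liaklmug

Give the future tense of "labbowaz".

valulog and sitvon both have last vowel 'o' yet inflect differently (vaaklulog, sitvin), so the last vowel is not what conditions the rule; the final letter is.
"labbowaz" ends in -z. The stems ending in -z (wizoz → wizozoth, holwiz → holwizoth) add -oth.
The other patterns: stems ending in -g insert -ak- after the first vowel; stems ending in -n change the last vowel to 'i'.
So labbowaz → labbowazoth.

labbowazoth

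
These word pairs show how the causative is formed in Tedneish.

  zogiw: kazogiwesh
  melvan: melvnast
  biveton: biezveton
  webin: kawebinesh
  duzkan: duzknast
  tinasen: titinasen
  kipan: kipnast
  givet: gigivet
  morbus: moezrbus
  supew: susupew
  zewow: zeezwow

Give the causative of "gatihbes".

biveton and webin both end in -n yet inflect differently (biezveton, kawebinesh), so the final letter is not what conditions the rule; the last vowel is.
"gatihbes" has last vowel 'e'. The stems whose last vowel is 'e' (givet → gigivet, supew → susupew, tinasen → titinasen) repeat the first consonant+vowel as a prefix.
The other patterns: stems whose last vowel is 'o' or 'u' insert -ez- after the first vowel; stems whose last vowel is 'i' add ka- … -esh around the stem; stems whose last vowel is 'a' delete the last vowel and add -ast.
So gatihbes → gagatihbes.

gagatihbes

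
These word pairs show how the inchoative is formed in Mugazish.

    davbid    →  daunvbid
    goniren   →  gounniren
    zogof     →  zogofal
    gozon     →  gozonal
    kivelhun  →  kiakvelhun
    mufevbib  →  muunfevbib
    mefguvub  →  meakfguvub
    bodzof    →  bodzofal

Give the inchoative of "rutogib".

ruuntogib

gozon and kivelhun both end in -n yet inflect differently (gozonal, kiakvelhun), so the final letter is not what conditions the rule; the last vowel is.
"rutogib" has last vowel 'i'. The stems whose last vowel is 'i' (mufevbib → muunfevbib, davbid → daunvbid) insert -un- after the first vowel.
The other patterns: stems whose last vowel is 'o' add -al; stems whose last vowel is 'u' insert -ak- after the first vowel.
So rutogib → ruuntogib.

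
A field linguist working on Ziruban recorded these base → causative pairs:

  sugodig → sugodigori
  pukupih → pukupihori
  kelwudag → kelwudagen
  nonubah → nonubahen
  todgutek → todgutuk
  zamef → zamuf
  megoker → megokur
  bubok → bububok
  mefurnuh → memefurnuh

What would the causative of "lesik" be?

"lesik" has last vowel 'i'. The stems whose last vowel is 'i' (sugodig → sugodigori, pukupih → pukupihori) add -ori.
So lesik → lesikori.

lesikori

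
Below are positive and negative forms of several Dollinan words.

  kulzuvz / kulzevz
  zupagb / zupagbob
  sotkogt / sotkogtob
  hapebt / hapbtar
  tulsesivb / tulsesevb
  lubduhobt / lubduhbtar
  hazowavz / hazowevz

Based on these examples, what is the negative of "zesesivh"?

"zesesivh" has second-to-last letter 'v'. The stems whose second-to-last letter is 'v' (hazowavz → hazowevz, kulzuvz → kulzevz, tulsesivb → tulsesevb) change the last vowel to 'e'.
The other patterns: stems whose second-to-last letter is 'b' delete the last vowel and add -ar; stems whose second-to-last letter is 'g' add -ob.
So zesesivh → zesesevh.

zesesevh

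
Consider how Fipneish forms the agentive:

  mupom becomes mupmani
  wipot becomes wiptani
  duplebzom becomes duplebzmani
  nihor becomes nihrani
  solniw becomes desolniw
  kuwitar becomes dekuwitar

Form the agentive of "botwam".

debotwam

nihor and kuwitar both end in -r yet inflect differently (nihrani, dekuwitar), so the final letter is not what conditions the rule; the last vowel is.
"botwam" has last vowel 'a'. The one such stem in the data (kuwitar → dekuwitar) adds the prefix de-, so the same rule applies.
The other pattern: stems whose last vowel is 'o' delete the last vowel and add -ani.
So botwam → debotwam.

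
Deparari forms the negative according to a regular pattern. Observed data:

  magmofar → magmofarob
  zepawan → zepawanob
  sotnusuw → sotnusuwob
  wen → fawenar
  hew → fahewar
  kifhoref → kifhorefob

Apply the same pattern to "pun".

hew and sotnusuw both end in -w yet inflect differently (fahewar, sotnusuwob), so the final letter is not what conditions the rule; the number of vowels is.
"pun" has 1 vowel. The stems with 1 vowel (hew → fahewar, wen → fawenar) add fa- … -ar around the stem.
The other pattern: stems with 3 vowels add -ob.
So pun → fapunar.

fapunar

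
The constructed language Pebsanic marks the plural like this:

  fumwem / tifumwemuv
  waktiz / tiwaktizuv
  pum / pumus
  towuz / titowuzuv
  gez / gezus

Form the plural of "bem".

bemus

gez and waktiz both end in -z yet inflect differently (gezus, tiwaktizuv), so the final letter is not what conditions the rule; the number of vowels is.
"bem" has 1 vowel. The stems with 1 vowel (gez → gezus, pum → pumus) add -us.
So bem → bemus.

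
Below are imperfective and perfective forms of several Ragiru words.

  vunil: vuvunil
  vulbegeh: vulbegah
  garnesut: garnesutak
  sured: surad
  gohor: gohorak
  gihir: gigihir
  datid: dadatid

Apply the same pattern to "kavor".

"kavor" has last vowel 'o'. The one such stem in the data (gohor → gohorak) adds -ak, so the same rule applies.
So kavor → kavorak.

kavorak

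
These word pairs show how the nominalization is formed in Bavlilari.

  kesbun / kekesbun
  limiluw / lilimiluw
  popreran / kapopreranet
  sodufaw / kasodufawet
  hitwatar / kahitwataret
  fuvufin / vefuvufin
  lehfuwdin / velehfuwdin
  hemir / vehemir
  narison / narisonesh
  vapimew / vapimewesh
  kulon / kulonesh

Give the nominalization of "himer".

himeresh

kesbun and popreran both end in -n yet inflect differently (kekesbun, kapopreranet), so the final letter is not what conditions the rule; the last vowel is.
"himer" has last vowel 'e'. The one such stem in the data (vapimew → vapimewesh) adds -esh, so the same rule applies.
The other patterns: stems whose last vowel is 'u' repeat the first consonant+vowel as a prefix; stems whose last vowel is 'a' add ka- … -et around the stem; stems whose last vowel is 'i' add the prefix ve-.
So himer → himeresh.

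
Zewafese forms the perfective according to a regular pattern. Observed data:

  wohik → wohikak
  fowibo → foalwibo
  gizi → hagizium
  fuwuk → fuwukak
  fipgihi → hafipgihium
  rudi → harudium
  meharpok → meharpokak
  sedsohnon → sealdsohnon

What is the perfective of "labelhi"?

"labelhi" ends in -i. The stems ending in -i (rudi → harudium, gizi → hagizium, fipgihi → hafipgihium) add ha- … -um around the stem.
So labelhi → halabelhium.

halabelhium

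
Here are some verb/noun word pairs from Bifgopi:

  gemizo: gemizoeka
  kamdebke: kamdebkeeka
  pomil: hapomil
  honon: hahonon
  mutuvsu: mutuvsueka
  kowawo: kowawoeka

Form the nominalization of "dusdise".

dusdiseeka

gemizo and honon both have last vowel 'o' yet inflect differently (gemizoeka, hahonon), so the last vowel is not what conditions the rule; whether the stem ends in a vowel or a consonant is.
"dusdise" ends in a vowel. The stems ending in a vowel (kamdebke → kamdebkeeka, mutuvsu → mutuvsueka, gemizo → gemizoeka) add -eka.
The other pattern: stems ending in a consonant add the prefix ha-.
So dusdise → dusdiseeka.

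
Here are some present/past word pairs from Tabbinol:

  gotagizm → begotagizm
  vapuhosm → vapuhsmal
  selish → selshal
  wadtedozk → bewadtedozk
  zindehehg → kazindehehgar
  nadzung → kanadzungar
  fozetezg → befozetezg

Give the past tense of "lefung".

kalefungar

vapuhosm and gotagizm both end in -m yet inflect differently (vapuhsmal, begotagizm), so the final letter is not what conditions the rule; the second-to-last letter is.
"lefung" has second-to-last letter 'n'. The one such stem in the data (nadzung → kanadzungar) adds ka- … -ar around the stem, so the same rule applies.
The other patterns: stems whose second-to-last letter is 's' delete the last vowel and add -al; stems whose second-to-last letter is 'z' add the prefix be-.
So lefung → kalefungar.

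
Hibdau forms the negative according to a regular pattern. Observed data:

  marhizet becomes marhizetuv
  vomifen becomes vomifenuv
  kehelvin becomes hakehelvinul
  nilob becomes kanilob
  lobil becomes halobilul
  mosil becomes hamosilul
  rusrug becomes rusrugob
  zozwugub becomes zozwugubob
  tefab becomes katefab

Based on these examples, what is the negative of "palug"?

palugob

kehelvin and vomifen both end in -n yet inflect differently (hakehelvinul, vomifenuv), so the final letter is not what conditions the rule; the last vowel is.
"palug" has last vowel 'u'. The stems whose last vowel is 'u' (rusrug → rusrugob, zozwugub → zozwugubob) add -ob.
The other patterns: stems whose last vowel is 'a' or 'o' add the prefix ka-; stems whose last vowel is 'i' add ha- … -ul around the stem; stems whose last vowel is 'e' add -uv.
So palug → palugob.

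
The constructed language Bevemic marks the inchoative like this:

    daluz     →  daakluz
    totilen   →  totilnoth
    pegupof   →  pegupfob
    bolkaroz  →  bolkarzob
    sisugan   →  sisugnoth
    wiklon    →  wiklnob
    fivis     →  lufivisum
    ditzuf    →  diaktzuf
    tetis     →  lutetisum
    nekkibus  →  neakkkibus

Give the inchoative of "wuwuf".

wuakwuf

fivis and nekkibus both end in -s yet inflect differently (lufivisum, neakkkibus), so the final letter is not what conditions the rule; the last vowel is.
"wuwuf" has last vowel 'u'. The stems whose last vowel is 'u' (daluz → daakluz, ditzuf → diaktzuf, nekkibus → neakkkibus) insert -ak- after the first vowel.
The other patterns: stems whose last vowel is 'i' add lu- … -um around the stem; stems whose last vowel is 'o' delete the last vowel and add -ob; stems whose last vowel is 'a' or 'e' delete the last vowel and add -oth.
So wuwuf → wuakwuf.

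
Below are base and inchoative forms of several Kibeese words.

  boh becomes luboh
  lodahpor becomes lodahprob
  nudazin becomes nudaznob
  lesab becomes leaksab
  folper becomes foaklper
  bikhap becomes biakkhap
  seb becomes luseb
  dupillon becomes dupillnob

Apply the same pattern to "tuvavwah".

seb and lesab both end in -b yet inflect differently (luseb, leaksab), so the final letter is not what conditions the rule; the number of vowels is.
"tuvavwah" has 3 vowels. The stems with 3 vowels (lodahpor → lodahprob, dupillon → dupillnob, nudazin → nudaznob) delete the last vowel and add -ob.
So tuvavwah → tuvavwhob.

tuvavwhob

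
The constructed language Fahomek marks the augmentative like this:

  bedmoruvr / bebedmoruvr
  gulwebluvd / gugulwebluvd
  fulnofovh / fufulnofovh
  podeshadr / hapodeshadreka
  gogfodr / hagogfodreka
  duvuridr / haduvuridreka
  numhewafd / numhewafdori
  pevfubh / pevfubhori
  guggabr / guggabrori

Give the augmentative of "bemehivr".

bedmoruvr and podeshadr both end in -r yet inflect differently (bebedmoruvr, hapodeshadreka), so the final letter is not what conditions the rule; the second-to-last letter is.
"bemehivr" has second-to-last letter 'v'. The stems whose second-to-last letter is 'v' (bedmoruvr → bebedmoruvr, gulwebluvd → gugulwebluvd, fulnofovh → fufulnofovh) repeat the first consonant+vowel as a prefix.
So bemehivr → bebemehivr.

bebemehivr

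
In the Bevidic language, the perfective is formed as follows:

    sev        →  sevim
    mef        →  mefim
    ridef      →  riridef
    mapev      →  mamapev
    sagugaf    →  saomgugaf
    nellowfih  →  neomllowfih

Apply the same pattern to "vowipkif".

voomwipkif

"vowipkif" has 3 vowels. The stems with 3 vowels (sagugaf → saomgugaf, nellowfih → neomllowfih) insert -om- after the first vowel.
So vowipkif → voomwipkif.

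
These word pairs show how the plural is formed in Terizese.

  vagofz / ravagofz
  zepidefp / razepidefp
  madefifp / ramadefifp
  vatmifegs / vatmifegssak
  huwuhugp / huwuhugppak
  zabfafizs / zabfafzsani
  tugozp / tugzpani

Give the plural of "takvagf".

takvagffak

zepidefp and huwuhugp both end in -p yet inflect differently (razepidefp, huwuhugppak), so the final letter is not what conditions the rule; the second-to-last letter is.
"takvagf" has second-to-last letter 'g'. The stems whose second-to-last letter is 'g' (vatmifegs → vatmifegssak, huwuhugp → huwuhugppak) double the final consonant and add -ak.
The other patterns: stems whose second-to-last letter is 'f' add the prefix ra-; stems whose second-to-last letter is 'z' delete the last vowel and add -ani.
So takvagf → takvagffak.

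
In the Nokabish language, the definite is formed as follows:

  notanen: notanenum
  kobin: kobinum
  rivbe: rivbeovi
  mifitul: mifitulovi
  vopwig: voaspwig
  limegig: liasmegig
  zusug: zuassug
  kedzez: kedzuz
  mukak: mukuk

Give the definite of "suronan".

"suronan" ends in -n. The stems ending in -n (notanen → notanenum, kobin → kobinum) add -um.
The other patterns: stems ending in -e or -l add -ovi; stems ending in -g insert -as- after the first vowel; stems ending in -k or -z change the last vowel to 'u'.
So suronan → suronanum.

suronanum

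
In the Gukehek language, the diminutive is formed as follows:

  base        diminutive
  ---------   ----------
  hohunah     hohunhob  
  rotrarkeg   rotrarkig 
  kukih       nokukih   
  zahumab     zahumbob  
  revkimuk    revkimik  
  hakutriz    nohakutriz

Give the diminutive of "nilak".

hohunah and kukih both end in -h yet inflect differently (hohunhob, nokukih), so the final letter is not what conditions the rule; the last vowel is.
"nilak" has last vowel 'a'. The stems whose last vowel is 'a' (zahumab → zahumbob, hohunah → hohunhob) delete the last vowel and add -ob.
So nilak → nilkob.

nilkob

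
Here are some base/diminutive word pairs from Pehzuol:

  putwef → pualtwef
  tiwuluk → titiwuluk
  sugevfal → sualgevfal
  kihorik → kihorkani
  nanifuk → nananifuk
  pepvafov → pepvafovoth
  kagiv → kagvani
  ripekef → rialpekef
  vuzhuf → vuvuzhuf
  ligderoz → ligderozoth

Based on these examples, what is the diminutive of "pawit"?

putwef and vuzhuf both end in -f yet inflect differently (pualtwef, vuvuzhuf), so the final letter is not what conditions the rule; the last vowel is.
"pawit" has last vowel 'i'. The stems whose last vowel is 'i' (kagiv → kagvani, kihorik → kihorkani) delete the last vowel and add -ani.
The other patterns: stems whose last vowel is 'a' or 'e' insert -al- after the first vowel; stems whose last vowel is 'u' repeat the first consonant+vowel as a prefix; stems whose last vowel is 'o' add -oth.
So pawit → pawtani.

pawtani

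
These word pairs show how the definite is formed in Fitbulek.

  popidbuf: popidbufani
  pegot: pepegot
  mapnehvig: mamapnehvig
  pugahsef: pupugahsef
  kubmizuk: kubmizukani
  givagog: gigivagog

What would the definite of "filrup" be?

popidbuf and pugahsef both end in -f yet inflect differently (popidbufani, pupugahsef), so the final letter is not what conditions the rule; the last vowel is.
"filrup" has last vowel 'u'. The stems whose last vowel is 'u' (popidbuf → popidbufani, kubmizuk → kubmizukani) add -ani.
The other pattern: stems whose last vowel is 'e', 'i' or 'o' repeat the first consonant+vowel as a prefix.
So filrup → filrupani.

filrupani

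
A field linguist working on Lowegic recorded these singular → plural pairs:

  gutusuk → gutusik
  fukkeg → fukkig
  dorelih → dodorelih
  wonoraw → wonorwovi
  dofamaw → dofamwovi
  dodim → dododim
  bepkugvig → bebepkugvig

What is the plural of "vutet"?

"vutet" has last vowel 'e'. The one such stem in the data (fukkeg → fukkig) changes the last vowel to 'i' (as does gutusuk), so the same rule applies.
So vutet → vutit.

vutit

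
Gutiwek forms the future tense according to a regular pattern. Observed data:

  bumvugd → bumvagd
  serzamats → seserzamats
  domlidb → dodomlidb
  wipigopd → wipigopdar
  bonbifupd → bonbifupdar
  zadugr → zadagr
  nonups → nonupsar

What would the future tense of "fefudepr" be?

fefudeprar

bumvugd and bonbifupd both end in -d yet inflect differently (bumvagd, bonbifupdar), so the final letter is not what conditions the rule; the second-to-last letter is.
"fefudepr" has second-to-last letter 'p'. The stems whose second-to-last letter is 'p' (nonups → nonupsar, bonbifupd → bonbifupdar, wipigopd → wipigopdar) add -ar.
The other patterns: stems whose second-to-last letter is 'g' change the last vowel to 'a'; stems whose second-to-last letter is 'd' or 't' repeat the first consonant+vowel as a prefix.
So fefudepr → fefudeprar.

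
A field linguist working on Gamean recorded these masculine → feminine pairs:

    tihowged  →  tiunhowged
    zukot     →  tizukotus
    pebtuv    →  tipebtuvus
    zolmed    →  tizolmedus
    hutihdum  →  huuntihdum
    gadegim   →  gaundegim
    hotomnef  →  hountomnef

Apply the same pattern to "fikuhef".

zolmed and tihowged both end in -d yet inflect differently (tizolmedus, tiunhowged), so the final letter is not what conditions the rule; the number of vowels is.
"fikuhef" has 3 vowels. The stems with 3 vowels (hotomnef → hountomnef, hutihdum → huuntihdum, gadegim → gaundegim) insert -un- after the first vowel.
The other pattern: stems with 2 vowels add ti- … -us around the stem.
So fikuhef → fiunkuhef.

fiunkuhef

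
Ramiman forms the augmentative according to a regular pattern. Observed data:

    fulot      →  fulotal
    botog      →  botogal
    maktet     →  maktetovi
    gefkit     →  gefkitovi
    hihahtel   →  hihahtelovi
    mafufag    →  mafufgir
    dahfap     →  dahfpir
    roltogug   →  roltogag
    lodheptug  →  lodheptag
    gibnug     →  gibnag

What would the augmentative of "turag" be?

"turag" has last vowel 'a'. The stems whose last vowel is 'a' (mafufag → mafufgir, dahfap → dahfpir) delete the last vowel and add -ir.
The other patterns: stems whose last vowel is 'o' add -al; stems whose last vowel is 'e' or 'i' add -ovi; stems whose last vowel is 'u' change the last vowel to 'a'.
So turag → turgir.

turgir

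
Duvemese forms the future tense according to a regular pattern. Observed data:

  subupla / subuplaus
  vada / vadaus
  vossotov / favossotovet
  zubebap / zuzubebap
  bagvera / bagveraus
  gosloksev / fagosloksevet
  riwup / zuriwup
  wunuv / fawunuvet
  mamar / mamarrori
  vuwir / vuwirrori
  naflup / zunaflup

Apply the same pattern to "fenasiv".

fafenasivet

"fenasiv" ends in -v. The stems ending in -v (wunuv → fawunuvet, gosloksev → fagosloksevet, vossotov → favossotovet) add fa- … -et around the stem.
The other patterns: stems ending in -p add the prefix zu-; stems ending in -a add -us; stems ending in -r double the final consonant and add -ori.
So fenasiv → fafenasivet.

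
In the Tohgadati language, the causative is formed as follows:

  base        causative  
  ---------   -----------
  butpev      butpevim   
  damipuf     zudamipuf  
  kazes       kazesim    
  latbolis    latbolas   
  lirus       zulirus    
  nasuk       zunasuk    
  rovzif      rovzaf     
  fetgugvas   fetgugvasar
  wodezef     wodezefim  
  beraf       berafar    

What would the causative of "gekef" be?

fetgugvas and latbolis both end in -s yet inflect differently (fetgugvasar, latbolas), so the final letter is not what conditions the rule; the last vowel is.
"gekef" has last vowel 'e'. The stems whose last vowel is 'e' (kazes → kazesim, butpev → butpevim, wodezef → wodezefim) add -im.
The other patterns: stems whose last vowel is 'a' add -ar; stems whose last vowel is 'i' change the last vowel to 'a'; stems whose last vowel is 'u' add the prefix zu-.
So gekef → gekefim.

gekefim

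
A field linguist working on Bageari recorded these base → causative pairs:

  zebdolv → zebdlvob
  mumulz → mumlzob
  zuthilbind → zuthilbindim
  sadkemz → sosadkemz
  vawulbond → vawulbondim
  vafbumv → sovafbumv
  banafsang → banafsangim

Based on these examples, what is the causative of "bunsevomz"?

sadkemz and mumulz both end in -z yet inflect differently (sosadkemz, mumlzob), so the final letter is not what conditions the rule; the second-to-last letter is.
"bunsevomz" has second-to-last letter 'm'. The stems whose second-to-last letter is 'm' (sadkemz → sosadkemz, vafbumv → sovafbumv) add the prefix so-.
So bunsevomz → sobunsevomz.

sobunsevomz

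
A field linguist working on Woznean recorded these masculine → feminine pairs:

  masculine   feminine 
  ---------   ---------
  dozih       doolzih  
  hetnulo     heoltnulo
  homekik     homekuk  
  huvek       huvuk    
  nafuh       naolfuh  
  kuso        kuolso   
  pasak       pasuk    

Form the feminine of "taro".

"taro" ends in -o. The stems ending in -o (hetnulo → heoltnulo, kuso → kuolso) insert -ol- after the first vowel.
The other pattern: stems ending in -k change the last vowel to 'u'.
So taro → taolro.

taolro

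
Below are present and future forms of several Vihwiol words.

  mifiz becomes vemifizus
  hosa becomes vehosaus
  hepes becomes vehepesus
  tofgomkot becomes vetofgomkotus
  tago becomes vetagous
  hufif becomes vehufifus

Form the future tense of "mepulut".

Every pair shown (mifiz → vemifizus, hosa → vehosaus, hepes → vehepesus, …) follows the same rule: add ve- … -us around the stem.
So mepulut → vemepulutus.

vemepulutus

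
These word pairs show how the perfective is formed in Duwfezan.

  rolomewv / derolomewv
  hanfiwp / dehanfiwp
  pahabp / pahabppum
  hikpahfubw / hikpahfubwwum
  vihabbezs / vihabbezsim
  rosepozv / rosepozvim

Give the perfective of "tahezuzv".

tahezuzvim

hanfiwp and pahabp both end in -p yet inflect differently (dehanfiwp, pahabppum), so the final letter is not what conditions the rule; the second-to-last letter is.
"tahezuzv" has second-to-last letter 'z'. The stems whose second-to-last letter is 'z' (vihabbezs → vihabbezsim, rosepozv → rosepozvim) add -im.
The other patterns: stems whose second-to-last letter is 'w' add the prefix de-; stems whose second-to-last letter is 'b' double the final consonant and add -um.
So tahezuzv → tahezuzvim.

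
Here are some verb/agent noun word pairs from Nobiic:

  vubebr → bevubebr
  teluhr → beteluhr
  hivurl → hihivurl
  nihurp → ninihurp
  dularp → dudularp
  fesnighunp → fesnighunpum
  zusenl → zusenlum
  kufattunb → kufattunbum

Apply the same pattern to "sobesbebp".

besobesbebp

nihurp and fesnighunp both end in -p yet inflect differently (ninihurp, fesnighunpum), so the final letter is not what conditions the rule; the second-to-last letter is.
"sobesbebp" has second-to-last letter 'b'. The one such stem in the data (vubebr → bevubebr) adds the prefix be-, so the same rule applies.
The other patterns: stems whose second-to-last letter is 'r' repeat the first consonant+vowel as a prefix; stems whose second-to-last letter is 'n' add -um.
So sobesbebp → besobesbebp.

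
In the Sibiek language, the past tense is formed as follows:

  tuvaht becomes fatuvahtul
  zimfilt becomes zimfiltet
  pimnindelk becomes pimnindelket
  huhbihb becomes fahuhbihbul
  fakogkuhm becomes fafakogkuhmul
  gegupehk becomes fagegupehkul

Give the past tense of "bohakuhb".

gegupehk and pimnindelk both end in -k yet inflect differently (fagegupehkul, pimnindelket), so the final letter is not what conditions the rule; the second-to-last letter is.
"bohakuhb" has second-to-last letter 'h'. The stems whose second-to-last letter is 'h' (huhbihb → fahuhbihbul, tuvaht → fatuvahtul, fakogkuhm → fafakogkuhmul) add fa- … -ul around the stem.
So bohakuhb → fabohakuhbul.

fabohakuhbul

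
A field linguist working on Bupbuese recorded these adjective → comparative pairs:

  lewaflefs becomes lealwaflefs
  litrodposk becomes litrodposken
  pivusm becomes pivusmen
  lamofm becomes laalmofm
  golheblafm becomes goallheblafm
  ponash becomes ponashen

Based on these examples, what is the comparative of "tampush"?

tampushen

pivusm and lamofm both end in -m yet inflect differently (pivusmen, laalmofm), so the final letter is not what conditions the rule; the second-to-last letter is.
"tampush" has second-to-last letter 's'. The stems whose second-to-last letter is 's' (ponash → ponashen, pivusm → pivusmen, litrodposk → litrodposken) add -en.
So tampush → tampushen.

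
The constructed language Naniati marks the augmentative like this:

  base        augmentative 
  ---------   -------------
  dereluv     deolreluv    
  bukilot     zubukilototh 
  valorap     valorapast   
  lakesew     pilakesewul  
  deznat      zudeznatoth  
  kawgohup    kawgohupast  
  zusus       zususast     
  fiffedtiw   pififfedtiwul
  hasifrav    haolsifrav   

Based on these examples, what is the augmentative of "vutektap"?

deznat and hasifrav both have last vowel 'a' yet inflect differently (zudeznatoth, haolsifrav), so the last vowel is not what conditions the rule; the final letter is.
"vutektap" ends in -p. The stems ending in -p (kawgohup → kawgohupast, valorap → valorapast) add -ast.
The other patterns: stems ending in -t add zu- … -oth around the stem; stems ending in -w add pi- … -ul around the stem; stems ending in -v insert -ol- after the first vowel.
So vutektap → vutektapast.

vutektapast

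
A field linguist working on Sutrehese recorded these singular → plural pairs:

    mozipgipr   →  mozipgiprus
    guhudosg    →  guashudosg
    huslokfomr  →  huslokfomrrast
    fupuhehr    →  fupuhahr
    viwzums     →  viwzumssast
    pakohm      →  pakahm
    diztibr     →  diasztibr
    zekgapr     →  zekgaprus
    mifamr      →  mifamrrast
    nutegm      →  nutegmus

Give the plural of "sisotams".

sisotamssast

fupuhehr and diztibr both end in -r yet inflect differently (fupuhahr, diasztibr), so the final letter is not what conditions the rule; the second-to-last letter is.
"sisotams" has second-to-last letter 'm'. The stems whose second-to-last letter is 'm' (huslokfomr → huslokfomrrast, mifamr → mifamrrast, viwzums → viwzumssast) double the final consonant and add -ast.
The other patterns: stems whose second-to-last letter is 'h' change the last vowel to 'a'; stems whose second-to-last letter is 'b' or 's' insert -as- after the first vowel; stems whose second-to-last letter is 'g' or 'p' add -us.
So sisotams → sisotamssast.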